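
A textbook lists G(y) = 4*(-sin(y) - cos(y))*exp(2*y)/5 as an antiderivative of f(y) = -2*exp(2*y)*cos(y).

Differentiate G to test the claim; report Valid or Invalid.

Invalid: d/dy[G] - f = -4*exp(2*y)*sin(y)/5 - 2*exp(2*y)*cos(y)/5, which is not 0.

d/dy[G] = -4*exp(2*y)*sin(y)/5 - 12*exp(2*y)*cos(y)/5
d/dy[G] - f(y) = -4*exp(2*y)*sin(y)/5 - 2*exp(2*y)*cos(y)/5 != 0.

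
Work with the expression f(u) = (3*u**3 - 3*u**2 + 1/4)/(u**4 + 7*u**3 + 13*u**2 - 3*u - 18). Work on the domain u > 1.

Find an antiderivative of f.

An antiderivative is F(u) = (u*log(u - 1) + 2288*u*log(u + 2) - 1713*u*log(u + 3) + 3*log(u - 1) + 6864*log(u + 2) - 5139*log(u + 3) + 5172)/(192*u + 576).

The denominator factors as 4*(u - 1)*(u + 2)*(u + 3)**2; partial fractions split f into directly integrable pieces: -571/(64*(u + 3)) - 431/(16*(u + 3)**2) + 143/(12*(u + 2)) + 1/(192*(u - 1)).
Check: d/du[(u*log(u - 1) + 2288*u*log(u + 2) - 1713*u*log(u + 3) + 3*log(u - 1) + 6864*log(u + 2) - 5139*log(u + 3) + 5172)/(192*u + 576)] = (12*u**3 - 12*u**2 + 1)/(4*u**4 + 28*u**3 + 52*u**2 - 12*u - 72), which equals f(u).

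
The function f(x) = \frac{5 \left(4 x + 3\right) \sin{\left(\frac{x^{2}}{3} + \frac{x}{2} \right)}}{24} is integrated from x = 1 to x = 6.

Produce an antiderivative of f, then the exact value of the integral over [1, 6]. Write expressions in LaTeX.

f matches the chain-rule pattern g'(h)*h' with inner function h(x) = \frac{x^{2}}{3} + \frac{x}{2}; substituting u = h(x) collapses the integral.
F(x) = - \frac{5 \cos{\left(\frac{x^{2}}{3} + \frac{x}{2} \right)}}{4} is an antiderivative of f.
Check: d/dx[- \frac{5 \cos{\left(\frac{x^{2}}{3} + \frac{x}{2} \right)}}{4}] = \frac{5 x \sin{\left(\frac{x^{2}}{3} + \frac{x}{2} \right)}}{6} + \frac{5 \sin{\left(\frac{x^{2}}{3} + \frac{x}{2} \right)}}{8}, which equals f(x).
F(6) = - \frac{5 \cos{\left(15 \right)}}{4}; F(1) = - \frac{5 \cos{\left(\frac{5}{6} \right)}}{4}.
Integral = F(6) - F(1) = \frac{5 \cos{\left(\frac{5}{6} \right)}}{4} - \frac{5 \cos{\left(15 \right)}}{4}.

Antiderivative: F(x) = - \frac{5 \cos{\left(\frac{x^{2}}{3} + \frac{x}{2} \right)}}{4}; value = \frac{5 \cos{\left(\frac{5}{6} \right)}}{4} - \frac{5 \cos{\left(15 \right)}}{4}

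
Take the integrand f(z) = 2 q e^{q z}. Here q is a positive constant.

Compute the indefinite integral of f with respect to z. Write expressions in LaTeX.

Since d/dz undoes antidifferentiation here, F'(z) = f(z) is required of F(z).
Check: d/dz[2 e^{q z}] = 2 q e^{q z} = f(z).

F(z) = 2 e^{q z} + C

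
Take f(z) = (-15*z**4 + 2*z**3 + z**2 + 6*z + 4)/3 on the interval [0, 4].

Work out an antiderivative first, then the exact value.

Antiderivative: F(z) = -z**5 + z**4/6 + z**3/9 + z**2 + 4*z/3; value = -8576/9

Any candidate F(z) must reproduce f(z) exactly when differentiated.
F(z) = -z**5 + z**4/6 + z**3/9 + z**2 + 4*z/3 is an antiderivative of f.
Check: d/dz[-z**5 + z**4/6 + z**3/9 + z**2 + 4*z/3] = -5*z**4 + 2*z**3/3 + z**2/3 + 2*z + 4/3, which equals f(z).
F(4) = -8576/9; F(0) = 0.
Integral = F(4) - F(0) = -8576/9.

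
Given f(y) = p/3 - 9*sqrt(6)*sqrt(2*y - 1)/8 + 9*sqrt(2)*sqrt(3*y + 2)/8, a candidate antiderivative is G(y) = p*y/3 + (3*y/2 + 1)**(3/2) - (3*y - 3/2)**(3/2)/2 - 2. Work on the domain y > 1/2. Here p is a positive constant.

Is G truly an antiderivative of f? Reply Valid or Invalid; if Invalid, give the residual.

Valid - the claim checks out under differentiation.

d/dy[G] = sqrt(2)*(4*sqrt(2)*p - 27*sqrt(3)*sqrt(2*y - 1) + 27*sqrt(3*y + 2))/24
This equals f(y) exactly, so the claim holds.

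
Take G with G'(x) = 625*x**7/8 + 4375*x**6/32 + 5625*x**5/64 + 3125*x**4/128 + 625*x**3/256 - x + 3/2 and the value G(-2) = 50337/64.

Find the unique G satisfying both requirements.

G(x) = -x**2/2 + 3*x/2 + (-5*x**2/2 - 5*x/4)**4/4 + 1/2

Integrate term by term and add the pieces.
A general antiderivative is -x**2/2 + 3*x/2 + (-5*x**2/2 - 5*x/4)**4/4 + C.
The condition gives C = 50337/64 - (50305/64) = 1/2.
So G(x) = -x**2/2 + 3*x/2 + (-5*x**2/2 - 5*x/4)**4/4 + 1/2.
Check: d/dx[-x**2/2 + 3*x/2 + (-5*x**2/2 - 5*x/4)**4/4 + 1/2] = 625*x**7/8 + 4375*x**6/32 + 5625*x**5/64 + 3125*x**4/128 + 625*x**3/256 - x + 3/2 = G'(x).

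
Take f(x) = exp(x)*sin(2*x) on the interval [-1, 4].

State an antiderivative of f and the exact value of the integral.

Recover f(x) by differentiating a candidate F(x); any mismatch rules it out.
F(x) = exp(x)*sin(2*x)/5 - 2*exp(x)*cos(2*x)/5 is an antiderivative of f.
Check: d/dx[exp(x)*sin(2*x)/5 - 2*exp(x)*cos(2*x)/5] = exp(x)*sin(2*x) = f(x).
F(4) = -2*exp(4)*cos(8)/5 + exp(4)*sin(8)/5; F(-1) = -exp(-1)*sin(2)/5 - 2*exp(-1)*cos(2)/5.
Integral = F(4) - F(-1) = 2*exp(-1)*cos(2)/5 + exp(-1)*sin(2)/5 - 2*exp(4)*cos(8)/5 + exp(4)*sin(8)/5.

Antiderivative: F(x) = exp(x)*sin(2*x)/5 - 2*exp(x)*cos(2*x)/5; value = 2*exp(-1)*cos(2)/5 + exp(-1)*sin(2)/5 - 2*exp(4)*cos(8)/5 + exp(4)*sin(8)/5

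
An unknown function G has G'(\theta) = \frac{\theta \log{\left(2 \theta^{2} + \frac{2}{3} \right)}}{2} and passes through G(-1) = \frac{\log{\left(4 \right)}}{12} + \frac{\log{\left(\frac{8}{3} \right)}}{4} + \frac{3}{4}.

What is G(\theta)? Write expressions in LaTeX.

Whatever form G(\theta) takes, its d/d\theta must return the stated G'(\theta).
A general antiderivative is \frac{\theta^{2} \log{\left(2 \theta^{2} + \frac{2}{3} \right)}}{4} - \frac{\theta^{2}}{4} + \frac{\log{\left(3 \theta^{2} + 1 \right)}}{12} + C.
The condition gives C = \frac{\log{\left(4 \right)}}{12} + \frac{\log{\left(\frac{8}{3} \right)}}{4} + \frac{3}{4} - (- \frac{1}{4} + \frac{\log{\left(4 \right)}}{12} + \frac{\log{\left(\frac{8}{3} \right)}}{4}) = 1.
So G(\theta) = \frac{3 \theta^{2} \log{\left(2 \theta^{2} + \frac{2}{3} \right)} - 3 \theta^{2} + \log{\left(3 \theta^{2} + 1 \right)} + 12}{12}.
Check: d/d\theta[\frac{3 \theta^{2} \log{\left(2 \theta^{2} + \frac{2}{3} \right)} - 3 \theta^{2} + \log{\left(3 \theta^{2} + 1 \right)} + 12}{12}] = \frac{\theta \log{\left(\theta^{2} + \frac{1}{3} \right)}}{2} + \frac{\theta \log{\left(2 \right)}}{2}, which equals G'(\theta).

G(\theta) = \frac{3 \theta^{2} \log{\left(2 \theta^{2} + \frac{2}{3} \right)} - 3 \theta^{2} + \log{\left(3 \theta^{2} + 1 \right)} + 12}{12}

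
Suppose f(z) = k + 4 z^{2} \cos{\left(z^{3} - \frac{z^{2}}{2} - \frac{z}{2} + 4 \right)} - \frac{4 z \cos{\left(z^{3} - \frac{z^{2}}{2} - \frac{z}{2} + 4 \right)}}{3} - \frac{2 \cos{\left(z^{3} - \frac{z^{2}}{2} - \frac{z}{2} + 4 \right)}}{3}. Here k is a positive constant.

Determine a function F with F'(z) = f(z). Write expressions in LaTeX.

The integrand splits into summands that can be handled one at a time.
Check: d/dz[k z + \frac{4 \sin{\left(z^{3} - \frac{z^{2}}{2} - \frac{z}{2} + 4 \right)}}{3}] = k + 4 z^{2} \cos{\left(z^{3} - \frac{z^{2}}{2} - \frac{z}{2} + 4 \right)} - \frac{4 z \cos{\left(z^{3} - \frac{z^{2}}{2} - \frac{z}{2} + 4 \right)}}{3} - \frac{2 \cos{\left(z^{3} - \frac{z^{2}}{2} - \frac{z}{2} + 4 \right)}}{3} = f(z).

An antiderivative is F(z) = k z + \frac{4 \sin{\left(z^{3} - \frac{z^{2}}{2} - \frac{z}{2} + 4 \right)}}{3}.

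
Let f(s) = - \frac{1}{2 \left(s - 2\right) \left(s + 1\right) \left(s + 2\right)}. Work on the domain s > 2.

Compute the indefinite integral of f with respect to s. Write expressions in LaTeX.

The denominator factors as 2 \left(s - 2\right) \left(s + 1\right) \left(s + 2\right); partial fractions split f into directly integrable pieces: - \frac{1}{8 \left(s + 2\right)} + \frac{1}{6 \left(s + 1\right)} - \frac{1}{24 \left(s - 2\right)}.
Check: d/ds[- \frac{\log{\left(s - 2 \right)}}{24} + \frac{\log{\left(s + 1 \right)}}{6} - \frac{\log{\left(s + 2 \right)}}{8}] = - \frac{1}{2 s^{3} + 2 s^{2} - 8 s - 8}, which equals f(s).

F(s) = - \frac{\log{\left(s - 2 \right)}}{24} + \frac{\log{\left(s + 1 \right)}}{6} - \frac{\log{\left(s + 2 \right)}}{8} + C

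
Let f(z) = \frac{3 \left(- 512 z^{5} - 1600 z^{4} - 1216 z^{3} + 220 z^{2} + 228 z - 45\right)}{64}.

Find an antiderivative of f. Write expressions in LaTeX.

f matches the chain-rule pattern g'(h)*h' with inner function h(z) = 2 z^{2} + \frac{5 z}{2} - \frac{3}{4}; substituting u = h(z) collapses the integral.
Check: d/dz[- 4 z^{6} - 15 z^{5} - \frac{57 z^{4}}{4} + \frac{55 z^{3}}{16} + \frac{171 z^{2}}{32} - \frac{135 z}{64}] = - 24 z^{5} - 75 z^{4} - 57 z^{3} + \frac{165 z^{2}}{16} + \frac{171 z}{16} - \frac{135}{64}, which equals f(z).

An antiderivative is F(z) = - 4 z^{6} - 15 z^{5} - \frac{57 z^{4}}{4} + \frac{55 z^{3}}{16} + \frac{171 z^{2}}{32} - \frac{135 z}{64}.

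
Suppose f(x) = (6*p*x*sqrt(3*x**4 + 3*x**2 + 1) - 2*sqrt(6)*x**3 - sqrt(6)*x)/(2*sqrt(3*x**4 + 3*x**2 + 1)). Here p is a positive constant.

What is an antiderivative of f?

An antiderivative is F(x) = (9*p*x**2 - sqrt(6)*sqrt(3*x**4 + 3*x**2 + 1))/6.

Check any antiderivative F(x) by computing F'(x) and comparing it with f(x).
Check: d/dx[(9*p*x**2 - sqrt(6)*sqrt(3*x**4 + 3*x**2 + 1))/6] = (6*p*x*sqrt(3*x**4 + 3*x**2 + 1) - 2*sqrt(6)*x**3 - sqrt(6)*x)/(2*sqrt(3*x**4 + 3*x**2 + 1)) = f(x).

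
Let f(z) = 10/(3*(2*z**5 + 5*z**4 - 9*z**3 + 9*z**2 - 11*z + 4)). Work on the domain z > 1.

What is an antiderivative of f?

The denominator factors as 3*(z - 1)*(z + 4)*(2*z - 1)*(z**2 + 1); partial fractions split f into directly integrable pieces: (13*z - 1)/(51*(z**2 + 1)) - 32/(27*(2*z - 1)) + 2/(459*(z + 4)) + 1/(3*(z - 1)).
Check: d/dz[log(z - 1)/3 - 16*log(z - 1/2)/27 + 2*log(z + 4)/459 + 13*log(z**2 + 1)/102 - atan(z)/51] = 10/(6*z**5 + 15*z**4 - 27*z**3 + 27*z**2 - 33*z + 12), which equals f(z).

An antiderivative is F(z) = log(z - 1)/3 - 16*log(z - 1/2)/27 + 2*log(z + 4)/459 + 13*log(z**2 + 1)/102 - atan(z)/51.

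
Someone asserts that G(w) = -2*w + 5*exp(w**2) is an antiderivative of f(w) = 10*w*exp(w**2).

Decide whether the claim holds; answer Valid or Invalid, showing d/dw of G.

d/dw[G] = 10*w*exp(w**2) - 2
d/dw[G] - f(w) = -2 != 0.

Invalid: d/dw[G] - f = -2, which is not 0.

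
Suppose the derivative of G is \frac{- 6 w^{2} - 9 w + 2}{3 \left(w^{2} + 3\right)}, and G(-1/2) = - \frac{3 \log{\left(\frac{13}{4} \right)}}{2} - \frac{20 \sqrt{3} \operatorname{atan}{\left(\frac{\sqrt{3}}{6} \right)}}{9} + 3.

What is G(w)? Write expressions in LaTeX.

G(w) = - 2 w - \frac{3 \log{\left(w^{2} + 3 \right)}}{2} + \frac{20 \sqrt{3} \operatorname{atan}{\left(\frac{\sqrt{3} w}{3} \right)}}{9} + 2

Differentiate the proposed G(w) back; it has to land on the given G'(w).
A general antiderivative is - 2 w - \frac{3 \log{\left(w^{2} + 3 \right)}}{2} + \frac{20 \sqrt{3} \operatorname{atan}{\left(\frac{\sqrt{3} w}{3} \right)}}{9} + C.
The condition gives C = - \frac{3 \log{\left(\frac{13}{4} \right)}}{2} - \frac{20 \sqrt{3} \operatorname{atan}{\left(\frac{\sqrt{3}}{6} \right)}}{9} + 3 - (- \frac{3 \log{\left(\frac{13}{4} \right)}}{2} - \frac{20 \sqrt{3} \operatorname{atan}{\left(\frac{\sqrt{3}}{6} \right)}}{9} + 1) = 2.
So G(w) = - 2 w - \frac{3 \log{\left(w^{2} + 3 \right)}}{2} + \frac{20 \sqrt{3} \operatorname{atan}{\left(\frac{\sqrt{3} w}{3} \right)}}{9} + 2.
Check: d/dw[- 2 w - \frac{3 \log{\left(w^{2} + 3 \right)}}{2} + \frac{20 \sqrt{3} \operatorname{atan}{\left(\frac{\sqrt{3} w}{3} \right)}}{9} + 2] = \frac{- 6 w^{2} - 9 w + 2}{3 w^{2} + 9}, which equals G'(w).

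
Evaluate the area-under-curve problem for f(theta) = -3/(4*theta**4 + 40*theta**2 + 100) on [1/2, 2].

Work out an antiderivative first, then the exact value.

Recover f(theta) by differentiating a candidate F(theta); any mismatch rules it out.
F(theta) = -3*theta/(40*theta**2 + 200) - 3*sqrt(5)*atan(sqrt(5)*theta/5)/200 is an antiderivative of f.
Check: d/dtheta[-3*theta/(40*theta**2 + 200) - 3*sqrt(5)*atan(sqrt(5)*theta/5)/200] = -3/(4*theta**4 + 40*theta**2 + 100) = f(theta).
F(2) = -3*sqrt(5)*atan(2*sqrt(5)/5)/200 - 1/60; F(1/2) = -3*sqrt(5)*atan(sqrt(5)/10)/200 - 1/140.
Integral = F(2) - F(1/2) = -3*sqrt(5)*atan(2*sqrt(5)/5)/200 - 1/105 + 3*sqrt(5)*atan(sqrt(5)/10)/200.

Antiderivative: F(theta) = -3*theta/(40*theta**2 + 200) - 3*sqrt(5)*atan(sqrt(5)*theta/5)/200; value = -3*sqrt(5)*atan(2*sqrt(5)/5)/200 - 1/105 + 3*sqrt(5)*atan(sqrt(5)/10)/200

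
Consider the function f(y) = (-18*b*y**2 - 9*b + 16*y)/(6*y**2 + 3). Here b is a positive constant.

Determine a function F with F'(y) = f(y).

For F(y) to be correct the identity F'(y) - f(y) = 0 must hold.
Check: d/dy[-3*b*y + 4*log(2*y**2 + 1)/3] = (-18*b*y**2 - 9*b + 16*y)/(6*y**2 + 3) = f(y).

An antiderivative is F(y) = -3*b*y + 4*log(2*y**2 + 1)/3.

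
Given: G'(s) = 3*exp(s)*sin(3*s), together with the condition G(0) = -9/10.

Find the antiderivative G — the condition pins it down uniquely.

G(s) = 3*exp(s)*sin(3*s)/10 - 9*exp(s)*cos(3*s)/10

A first test for any G(s): its s-derivative must equal the given G'(s).
A general antiderivative is 3*exp(s)*sin(3*s)/10 - 9*exp(s)*cos(3*s)/10 + C.
The condition gives C = -9/10 - (-9/10) = 0.
So G(s) = 3*exp(s)*sin(3*s)/10 - 9*exp(s)*cos(3*s)/10.
Check: d/ds[3*exp(s)*sin(3*s)/10 - 9*exp(s)*cos(3*s)/10] = 3*exp(s)*sin(3*s) = G'(s).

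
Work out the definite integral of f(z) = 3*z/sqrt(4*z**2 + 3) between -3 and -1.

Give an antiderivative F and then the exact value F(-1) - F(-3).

Antiderivative: F(z) = 3*sqrt(4*z**2 + 3)/4; value = -3*sqrt(39)/4 + 3*sqrt(7)/4

f matches the chain-rule pattern g'(h)*h' with inner function h(z) = 4*z**2 + 3; substituting u = h(z) collapses the integral.
F(z) = 3*sqrt(4*z**2 + 3)/4 is an antiderivative of f.
Check: d/dz[3*sqrt(4*z**2 + 3)/4] = 3*z/sqrt(4*z**2 + 3) = f(z).
F(-1) = 3*sqrt(7)/4; F(-3) = 3*sqrt(39)/4.
Integral = F(-1) - F(-3) = -3*sqrt(39)/4 + 3*sqrt(7)/4.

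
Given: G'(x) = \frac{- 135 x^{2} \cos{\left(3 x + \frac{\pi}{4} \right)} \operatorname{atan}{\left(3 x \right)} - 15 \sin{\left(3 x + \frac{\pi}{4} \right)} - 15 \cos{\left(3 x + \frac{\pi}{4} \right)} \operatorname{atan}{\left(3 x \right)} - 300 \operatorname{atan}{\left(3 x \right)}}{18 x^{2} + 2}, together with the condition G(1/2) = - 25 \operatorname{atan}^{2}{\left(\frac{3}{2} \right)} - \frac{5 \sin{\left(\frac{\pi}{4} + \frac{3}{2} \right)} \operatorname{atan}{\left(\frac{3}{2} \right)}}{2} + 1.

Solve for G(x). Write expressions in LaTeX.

Recognize the product-rule pattern: G'(x) = u'v + uv' with u = - \frac{5 \sin{\left(3 x + \frac{\pi}{4} \right)}}{2} - 25 \operatorname{atan}{\left(3 x \right)}, v = \operatorname{atan}{\left(3 x \right)}, so integration by parts undoes it.
A general antiderivative is 5 \left(- \frac{\sin{\left(3 x + \frac{\pi}{4} \right)}}{2} - 5 \operatorname{atan}{\left(3 x \right)}\right) \operatorname{atan}{\left(3 x \right)} + C.
The condition gives C = - 25 \operatorname{atan}^{2}{\left(\frac{3}{2} \right)} - \frac{5 \sin{\left(\frac{\pi}{4} + \frac{3}{2} \right)} \operatorname{atan}{\left(\frac{3}{2} \right)}}{2} + 1 - (- 25 \operatorname{atan}^{2}{\left(\frac{3}{2} \right)} - \frac{5 \sin{\left(\frac{\pi}{4} + \frac{3}{2} \right)} \operatorname{atan}{\left(\frac{3}{2} \right)}}{2}) = 1.
So G(x) = - \frac{5 \sin{\left(3 x + \frac{\pi}{4} \right)} \operatorname{atan}{\left(3 x \right)}}{2} - 25 \operatorname{atan}^{2}{\left(3 x \right)} + 1.
Check: d/dx[- \frac{5 \sin{\left(3 x + \frac{\pi}{4} \right)} \operatorname{atan}{\left(3 x \right)}}{2} - 25 \operatorname{atan}^{2}{\left(3 x \right)} + 1] = \frac{- 135 x^{2} \cos{\left(3 x + \frac{\pi}{4} \right)} \operatorname{atan}{\left(3 x \right)} - 15 \sin{\left(3 x + \frac{\pi}{4} \right)} - 15 \cos{\left(3 x + \frac{\pi}{4} \right)} \operatorname{atan}{\left(3 x \right)} - 300 \operatorname{atan}{\left(3 x \right)}}{18 x^{2} + 2} = G'(x).

G(x) = - \frac{5 \sin{\left(3 x + \frac{\pi}{4} \right)} \operatorname{atan}{\left(3 x \right)}}{2} - 25 \operatorname{atan}^{2}{\left(3 x \right)} + 1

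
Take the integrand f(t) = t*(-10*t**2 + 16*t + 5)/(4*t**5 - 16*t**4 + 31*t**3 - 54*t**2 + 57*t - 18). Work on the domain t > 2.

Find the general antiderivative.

F(t) = -(156*log(t - 2) + 507*log(t - 3/2) - 147*log(t - 1/2) - 258*log(t**2 + 3) + 122*sqrt(3)*atan(sqrt(3)*t/3))/546 + C

The denominator factors as (t - 2)*(2*t - 3)*(2*t - 1)*(t**2 + 3); partial fractions split f into directly integrable pieces: (86*t - 61)/(91*(t**2 + 3)) + 7/(13*(2*t - 1)) - 13/(7*(2*t - 3)) - 2/(7*(t - 2)).
Check: d/dt[-(156*log(t - 2) + 507*log(t - 3/2) - 147*log(t - 1/2) - 258*log(t**2 + 3) + 122*sqrt(3)*atan(sqrt(3)*t/3))/546] = (-10*t**3 + 16*t**2 + 5*t)/(4*t**5 - 16*t**4 + 31*t**3 - 54*t**2 + 57*t - 18), which equals f(t).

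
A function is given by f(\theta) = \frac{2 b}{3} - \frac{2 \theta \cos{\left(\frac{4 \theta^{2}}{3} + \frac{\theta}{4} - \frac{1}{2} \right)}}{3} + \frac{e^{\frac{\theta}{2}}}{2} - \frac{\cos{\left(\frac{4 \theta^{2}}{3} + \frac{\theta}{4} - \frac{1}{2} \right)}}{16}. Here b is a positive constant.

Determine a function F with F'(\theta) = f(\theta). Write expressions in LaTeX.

Integrate term by term and add the pieces.
Check: d/d\theta[\frac{8 b \theta + 12 e^{\frac{\theta}{2}} - 3 \sin{\left(\frac{4 \theta^{2}}{3} + \frac{\theta}{4} - \frac{1}{2} \right)}}{12}] = \frac{2 b}{3} - \frac{2 \theta \cos{\left(\frac{4 \theta^{2}}{3} + \frac{\theta}{4} - \frac{1}{2} \right)}}{3} + \frac{e^{\frac{\theta}{2}}}{2} - \frac{\cos{\left(\frac{4 \theta^{2}}{3} + \frac{\theta}{4} - \frac{1}{2} \right)}}{16} = f(\theta).

An antiderivative is F(\theta) = \frac{8 b \theta + 12 e^{\frac{\theta}{2}} - 3 \sin{\left(\frac{4 \theta^{2}}{3} + \frac{\theta}{4} - \frac{1}{2} \right)}}{12}.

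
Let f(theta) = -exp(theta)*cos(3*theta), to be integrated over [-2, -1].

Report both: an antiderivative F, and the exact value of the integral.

Recover f(theta) by differentiating a candidate F(theta); any mismatch rules it out.
F(theta) = -3*exp(theta)*sin(3*theta)/10 - exp(theta)*cos(3*theta)/10 is an antiderivative of f.
Check: d/dtheta[-3*exp(theta)*sin(3*theta)/10 - exp(theta)*cos(3*theta)/10] = -exp(theta)*cos(3*theta) = f(theta).
F(-1) = 3*exp(-1)*sin(3)/10 - exp(-1)*cos(3)/10; F(-2) = -exp(-2)*cos(6)/10 + 3*exp(-2)*sin(6)/10.
Integral = F(-1) - F(-2) = -3*exp(-2)*sin(6)/10 + exp(-2)*cos(6)/10 + 3*exp(-1)*sin(3)/10 - exp(-1)*cos(3)/10.

Antiderivative: F(theta) = -3*exp(theta)*sin(3*theta)/10 - exp(theta)*cos(3*theta)/10; value = -3*exp(-2)*sin(6)/10 + exp(-2)*cos(6)/10 + 3*exp(-1)*sin(3)/10 - exp(-1)*cos(3)/10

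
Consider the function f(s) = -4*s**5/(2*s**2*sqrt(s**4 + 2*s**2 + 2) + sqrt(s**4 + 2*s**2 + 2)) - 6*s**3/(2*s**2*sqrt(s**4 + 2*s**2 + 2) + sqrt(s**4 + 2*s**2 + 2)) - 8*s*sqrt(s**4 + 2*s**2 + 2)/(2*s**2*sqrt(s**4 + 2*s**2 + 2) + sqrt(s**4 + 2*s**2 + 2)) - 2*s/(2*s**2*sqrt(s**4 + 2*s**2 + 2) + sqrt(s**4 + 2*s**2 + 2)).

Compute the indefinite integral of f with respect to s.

F(s) = -sqrt(s**4 + 2*s**2 + 2) - 2*log(2*s**2 + 1) + C

Integrate term by term and add the pieces.
Check: d/ds[-sqrt(s**4 + 2*s**2 + 2) - 2*log(2*s**2 + 1)] = (-4*s**5 - 6*s**3 - 8*s*sqrt(s**4 + 2*s**2 + 2) - 2*s)/(2*s**2*sqrt(s**4 + 2*s**2 + 2) + sqrt(s**4 + 2*s**2 + 2)), which equals f(s).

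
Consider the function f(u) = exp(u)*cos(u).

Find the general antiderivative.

Since d/du undoes antidifferentiation here, F'(u) = f(u) is required of F(u).
Check: d/du[exp(u)*sin(u)/2 + exp(u)*cos(u)/2] = exp(u)*cos(u) = f(u).

F(u) = exp(u)*sin(u)/2 + exp(u)*cos(u)/2 + C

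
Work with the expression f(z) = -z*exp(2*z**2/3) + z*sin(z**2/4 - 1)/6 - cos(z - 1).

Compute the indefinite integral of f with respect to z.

F(z) = -3*exp(2*z**2/3)/4 - sin(z - 1) - cos(z**2/4 - 1)/3 + C

Integrate term by term and add the pieces.
Check: d/dz[-3*exp(2*z**2/3)/4 - sin(z - 1) - cos(z**2/4 - 1)/3] = -z*exp(2*z**2/3) + z*sin(z**2/4 - 1)/6 - cos(z - 1) = f(z).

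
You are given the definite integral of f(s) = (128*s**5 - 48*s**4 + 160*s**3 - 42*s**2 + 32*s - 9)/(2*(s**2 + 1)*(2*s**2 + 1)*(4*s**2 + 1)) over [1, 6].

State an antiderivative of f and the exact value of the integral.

Check any antiderivative F(s) by computing F'(s) and comparing it with f(s).
F(s) = 4*log(s**2 + 1/2) - 5*atan(s)/2 - atan(2*s) is an antiderivative of f.
Check: d/ds[4*log(s**2 + 1/2) - 5*atan(s)/2 - atan(2*s)] = (128*s**5 - 48*s**4 + 160*s**3 - 42*s**2 + 32*s - 9)/(16*s**6 + 28*s**4 + 14*s**2 + 2), which equals f(s).
F(6) = -5*atan(6)/2 - atan(12) + 4*log(73/2); F(1) = -5*pi/8 - atan(2) + 4*log(3/2).
Integral = F(6) - F(1) = -5*atan(6)/2 - 4*log(3/2) - atan(12) + atan(2) + 5*pi/8 + 4*log(73/2).

Antiderivative: F(s) = 4*log(s**2 + 1/2) - 5*atan(s)/2 - atan(2*s); value = -5*atan(6)/2 - 4*log(3/2) - atan(12) + atan(2) + 5*pi/8 + 4*log(73/2)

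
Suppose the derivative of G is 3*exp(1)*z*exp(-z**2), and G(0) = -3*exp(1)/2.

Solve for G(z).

G'(z) matches the chain-rule pattern g'(h)*h' with inner function h(z) = 1 - z**2; substituting u = h(z) collapses the integral.
A general antiderivative is -3*exp(1 - z**2)/2 + C.
The condition gives C = -3*exp(1)/2 - (-3*exp(1)/2) = 0.
So G(z) = -3*exp(1)*exp(-z**2)/2.
Check: d/dz[-3*exp(1)*exp(-z**2)/2] = 3*exp(1)*z*exp(-z**2) = G'(z).

G(z) = -3*exp(1)*exp(-z**2)/2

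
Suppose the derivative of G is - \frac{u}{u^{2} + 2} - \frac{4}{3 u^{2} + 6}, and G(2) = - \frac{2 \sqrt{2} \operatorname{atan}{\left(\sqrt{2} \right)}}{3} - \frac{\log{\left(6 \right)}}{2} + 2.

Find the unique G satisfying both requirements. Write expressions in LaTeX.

G(u) = - \frac{\log{\left(u^{2} + 2 \right)}}{2} - \frac{2 \sqrt{2} \operatorname{atan}{\left(\frac{\sqrt{2} u}{2} \right)}}{3} + 2

Integrate term by term and add the pieces.
A general antiderivative is - \frac{\log{\left(u^{2} + 2 \right)}}{2} - \frac{2 \sqrt{2} \operatorname{atan}{\left(\frac{\sqrt{2} u}{2} \right)}}{3} + C.
The condition gives C = - \frac{2 \sqrt{2} \operatorname{atan}{\left(\sqrt{2} \right)}}{3} - \frac{\log{\left(6 \right)}}{2} + 2 - (- \frac{2 \sqrt{2} \operatorname{atan}{\left(\sqrt{2} \right)}}{3} - \frac{\log{\left(6 \right)}}{2}) = 2.
So G(u) = - \frac{\log{\left(u^{2} + 2 \right)}}{2} - \frac{2 \sqrt{2} \operatorname{atan}{\left(\frac{\sqrt{2} u}{2} \right)}}{3} + 2.
Check: d/du[- \frac{\log{\left(u^{2} + 2 \right)}}{2} - \frac{2 \sqrt{2} \operatorname{atan}{\left(\frac{\sqrt{2} u}{2} \right)}}{3} + 2] = \frac{- 3 u - 4}{3 u^{2} + 6}, which equals G'(u).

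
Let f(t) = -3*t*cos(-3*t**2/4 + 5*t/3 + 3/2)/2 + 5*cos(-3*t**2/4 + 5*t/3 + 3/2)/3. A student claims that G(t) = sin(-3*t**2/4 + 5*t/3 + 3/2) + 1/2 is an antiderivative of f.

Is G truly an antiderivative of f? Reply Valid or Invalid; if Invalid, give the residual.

Valid: G'(t) = f(t).

d/dt[G] = -3*t*cos(-3*t**2/4 + 5*t/3 + 3/2)/2 + 5*cos(-3*t**2/4 + 5*t/3 + 3/2)/3
This equals f(t) exactly, so the claim holds.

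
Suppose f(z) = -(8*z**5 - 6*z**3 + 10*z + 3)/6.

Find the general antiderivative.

F(z) = z*(-8*z**5 + 9*z**3 - 30*z - 18)/36 + C

For F(z) to be correct the identity F'(z) - f(z) = 0 must hold.
Check: d/dz[z*(-8*z**5 + 9*z**3 - 30*z - 18)/36] = -4*z**5/3 + z**3 - 5*z/3 - 1/2, which equals f(z).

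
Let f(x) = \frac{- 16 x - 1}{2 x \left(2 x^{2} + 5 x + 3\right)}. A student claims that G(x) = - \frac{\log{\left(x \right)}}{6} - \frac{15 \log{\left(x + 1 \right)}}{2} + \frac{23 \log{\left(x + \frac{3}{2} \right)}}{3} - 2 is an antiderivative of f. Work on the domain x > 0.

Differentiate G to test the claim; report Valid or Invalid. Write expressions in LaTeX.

Valid: G'(x) = f(x).

d/dx[G] = \frac{- 16 x - 1}{4 x^{3} + 10 x^{2} + 6 x}
This equals f(x) exactly, so the claim holds.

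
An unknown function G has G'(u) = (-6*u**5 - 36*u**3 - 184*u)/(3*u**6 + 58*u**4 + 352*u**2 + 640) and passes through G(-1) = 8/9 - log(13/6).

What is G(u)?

G(u) = -log(u**2/2 + 5/3) + 2 - 5/(u**2/2 + 4)

Check a candidate G(u) by differentiating: d/du[G] must match the given G'(u).
A general antiderivative is -log(u**2/2 + 5/3) - 5/(u**2/2 + 4) + C.
The condition gives C = 8/9 - log(13/6) - (-10/9 - log(13/6)) = 2.
So G(u) = -log(u**2/2 + 5/3) + 2 - 5/(u**2/2 + 4).
Check: d/du[-log(u**2/2 + 5/3) + 2 - 5/(u**2/2 + 4)] = (-6*u**5 - 36*u**3 - 184*u)/(3*u**6 + 58*u**4 + 352*u**2 + 640) = G'(u).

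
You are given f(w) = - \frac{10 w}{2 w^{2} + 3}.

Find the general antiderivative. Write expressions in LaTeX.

The substitution u = w^{2} + \frac{3}{2} works: f is exactly (dF/du)*(du/dw) for that inner function.
Check: d/dw[- \frac{5 \log{\left(w^{2} + \frac{3}{2} \right)}}{2}] = - \frac{10 w}{2 w^{2} + 3} = f(w).

F(w) = - \frac{5 \log{\left(w^{2} + \frac{3}{2} \right)}}{2} + C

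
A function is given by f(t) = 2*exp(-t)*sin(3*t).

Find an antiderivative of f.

An antiderivative is F(t) = (-sin(3*t) - 3*cos(3*t))*exp(-t)/5.

A first test for any F(t): its t-derivative must equal f(t) identically.
Check: d/dt[(-sin(3*t) - 3*cos(3*t))*exp(-t)/5] = 2*exp(-t)*sin(3*t) = f(t).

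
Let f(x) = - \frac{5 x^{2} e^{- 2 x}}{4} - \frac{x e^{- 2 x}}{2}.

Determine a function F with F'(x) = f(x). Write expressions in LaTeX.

f has the shape u'v + uv' for u = \frac{5 x^{2}}{8} + \frac{7 x}{8} + \frac{7}{16} and v = e^{- 2 x} — it is the derivative of the product u*v.
Check: d/dx[\frac{5 x^{2} e^{- 2 x}}{8} + \frac{7 x e^{- 2 x}}{8} + \frac{7 e^{- 2 x}}{16}] = \frac{\left(- 5 x^{2} - 2 x\right) e^{- 2 x}}{4}, which equals f(x).

An antiderivative is F(x) = \frac{5 x^{2} e^{- 2 x}}{8} + \frac{7 x e^{- 2 x}}{8} + \frac{7 e^{- 2 x}}{16}.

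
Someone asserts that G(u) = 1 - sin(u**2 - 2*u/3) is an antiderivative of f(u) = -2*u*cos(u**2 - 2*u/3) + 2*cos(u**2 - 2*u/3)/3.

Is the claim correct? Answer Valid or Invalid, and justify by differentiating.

Valid - differentiating G returns exactly f.

d/du[G] = -2*u*cos(u**2 - 2*u/3) + 2*cos(u**2 - 2*u/3)/3
This equals f(u) exactly, so the claim holds.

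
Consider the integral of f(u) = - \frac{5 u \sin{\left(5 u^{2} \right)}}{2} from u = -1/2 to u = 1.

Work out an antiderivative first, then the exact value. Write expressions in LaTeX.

The substitution w = 5 u^{2} works: f is exactly (dF/dw)*(dw/du) for that inner function.
F(u) = \frac{\cos{\left(5 u^{2} \right)}}{4} is an antiderivative of f.
Check: d/du[\frac{\cos{\left(5 u^{2} \right)}}{4}] = - \frac{5 u \sin{\left(5 u^{2} \right)}}{2} = f(u).
F(1) = \frac{\cos{\left(5 \right)}}{4}; F(-1/2) = \frac{\cos{\left(\frac{5}{4} \right)}}{4}.
Integral = F(1) - F(-1/2) = - \frac{\cos{\left(\frac{5}{4} \right)}}{4} + \frac{\cos{\left(5 \right)}}{4}.

Antiderivative: F(u) = \frac{\cos{\left(5 u^{2} \right)}}{4}; value = - \frac{\cos{\left(\frac{5}{4} \right)}}{4} + \frac{\cos{\left(5 \right)}}{4}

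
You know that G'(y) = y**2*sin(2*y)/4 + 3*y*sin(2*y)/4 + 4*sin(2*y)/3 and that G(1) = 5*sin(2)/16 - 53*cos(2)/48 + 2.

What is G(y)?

Integrate term by term and add the pieces.
A general antiderivative is -y**2*cos(2*y)/8 + y*sin(2*y)/8 - 3*y*cos(2*y)/8 + 3*sin(2*y)/16 - 29*cos(2*y)/48 + C.
The condition gives C = 5*sin(2)/16 - 53*cos(2)/48 + 2 - (5*sin(2)/16 - 53*cos(2)/48) = 2.
So G(y) = -y**2*cos(2*y)/8 + y*sin(2*y)/8 - 3*y*cos(2*y)/8 + 3*sin(2*y)/16 - 29*cos(2*y)/48 + 2.
Check: d/dy[-y**2*cos(2*y)/8 + y*sin(2*y)/8 - 3*y*cos(2*y)/8 + 3*sin(2*y)/16 - 29*cos(2*y)/48 + 2] = y**2*sin(2*y)/4 + 3*y*sin(2*y)/4 + 4*sin(2*y)/3 = G'(y).

G(y) = -y**2*cos(2*y)/8 + y*sin(2*y)/8 - 3*y*cos(2*y)/8 + 3*sin(2*y)/16 - 29*cos(2*y)/48 + 2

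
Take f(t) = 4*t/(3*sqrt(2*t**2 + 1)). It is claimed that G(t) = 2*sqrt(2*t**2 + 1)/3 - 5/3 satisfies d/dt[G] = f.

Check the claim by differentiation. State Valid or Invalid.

d/dt[G] = 4*t/(3*sqrt(2*t**2 + 1))
This equals f(t) exactly, so the claim holds.

Valid. The derivative of G reproduces f.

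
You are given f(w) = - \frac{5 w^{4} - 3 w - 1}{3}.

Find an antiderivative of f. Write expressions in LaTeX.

An antiderivative is F(w) = - \frac{w^{5}}{3} + \frac{w^{2}}{2} + \frac{w}{3}.

For F(w) to be correct the identity F'(w) - f(w) = 0 must hold.
Check: d/dw[- \frac{w^{5}}{3} + \frac{w^{2}}{2} + \frac{w}{3}] = - \frac{5 w^{4}}{3} + w + \frac{1}{3}, which equals f(w).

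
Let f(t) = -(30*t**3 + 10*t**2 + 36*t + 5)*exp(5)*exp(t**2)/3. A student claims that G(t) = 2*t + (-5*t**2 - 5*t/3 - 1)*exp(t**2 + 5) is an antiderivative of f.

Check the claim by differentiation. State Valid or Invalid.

d/dt[G] = -10*t**3*exp(5)*exp(t**2) - 10*t**2*exp(5)*exp(t**2)/3 - 12*t*exp(5)*exp(t**2) - 5*exp(5)*exp(t**2)/3 + 2
d/dt[G] - f(t) = 2 != 0.

Invalid: d/dt[G] - f = 2, which is not 0.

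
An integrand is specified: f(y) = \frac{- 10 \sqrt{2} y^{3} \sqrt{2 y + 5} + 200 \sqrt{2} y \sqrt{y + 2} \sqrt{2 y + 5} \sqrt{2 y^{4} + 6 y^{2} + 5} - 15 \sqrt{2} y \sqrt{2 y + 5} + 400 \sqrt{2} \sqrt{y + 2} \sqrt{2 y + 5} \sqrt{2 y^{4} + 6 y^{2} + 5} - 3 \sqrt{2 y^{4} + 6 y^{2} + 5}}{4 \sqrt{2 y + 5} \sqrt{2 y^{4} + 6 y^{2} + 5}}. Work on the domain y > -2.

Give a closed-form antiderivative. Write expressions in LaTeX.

An antiderivative F(y) passes only if d/dy[F] lands on f(y) exactly.
Check: d/dy[\frac{\sqrt{2} \left(160 y^{2} \sqrt{y + 2} + 640 y \sqrt{y + 2} + 640 \sqrt{y + 2} - 3 \sqrt{2} \sqrt{2 y + 5} - 5 \sqrt{2 y^{4} + 6 y^{2} + 5}\right)}{8}] = \frac{- 10 \sqrt{2} y^{3} \sqrt{y + 2} \sqrt{2 y + 5} + 200 \sqrt{2} y^{2} \sqrt{2 y + 5} \sqrt{2 y^{4} + 6 y^{2} + 5} - 15 \sqrt{2} y \sqrt{y + 2} \sqrt{2 y + 5} + 800 \sqrt{2} y \sqrt{2 y + 5} \sqrt{2 y^{4} + 6 y^{2} + 5} - 3 \sqrt{y + 2} \sqrt{2 y^{4} + 6 y^{2} + 5} + 800 \sqrt{2} \sqrt{2 y + 5} \sqrt{2 y^{4} + 6 y^{2} + 5}}{4 \sqrt{y + 2} \sqrt{2 y + 5} \sqrt{2 y^{4} + 6 y^{2} + 5}}, which equals f(y).

An antiderivative is F(y) = \frac{\sqrt{2} \left(160 y^{2} \sqrt{y + 2} + 640 y \sqrt{y + 2} + 640 \sqrt{y + 2} - 3 \sqrt{2} \sqrt{2 y + 5} - 5 \sqrt{2 y^{4} + 6 y^{2} + 5}\right)}{8}.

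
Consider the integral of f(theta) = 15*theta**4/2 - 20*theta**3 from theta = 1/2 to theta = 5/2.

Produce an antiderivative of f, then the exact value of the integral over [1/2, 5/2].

Antiderivative: F(theta) = 3*theta**5/2 - 5*theta**4; value = -777/16

Integrate term by term and add the pieces.
F(theta) = 3*theta**5/2 - 5*theta**4 is an antiderivative of f.
Check: d/dtheta[3*theta**5/2 - 5*theta**4] = 15*theta**4/2 - 20*theta**3 = f(theta).
F(5/2) = -3125/64; F(1/2) = -17/64.
Integral = F(5/2) - F(1/2) = -777/16.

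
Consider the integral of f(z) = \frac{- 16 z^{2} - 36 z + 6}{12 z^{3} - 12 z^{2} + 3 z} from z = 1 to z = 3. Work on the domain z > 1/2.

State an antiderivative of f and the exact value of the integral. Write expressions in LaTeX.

Antiderivative: F(z) = 2 \log{\left(z \right)} - \frac{10 \log{\left(z - \frac{1}{2} \right)}}{3} + \frac{16}{6 z - 3}; value = - \frac{64}{15} - \frac{10 \log{\left(\frac{5}{2} \right)}}{3} - \frac{10 \log{\left(2 \right)}}{3} + 2 \log{\left(3 \right)}

The denominator factors as 3 z \left(2 z - 1\right)^{2}; partial fractions split f into directly integrable pieces: - \frac{20}{3 \left(2 z - 1\right)} - \frac{32}{3 \left(2 z - 1\right)^{2}} + \frac{2}{z}.
F(z) = 2 \log{\left(z \right)} - \frac{10 \log{\left(z - \frac{1}{2} \right)}}{3} + \frac{16}{6 z - 3} is an antiderivative of f.
Check: d/dz[2 \log{\left(z \right)} - \frac{10 \log{\left(z - \frac{1}{2} \right)}}{3} + \frac{16}{6 z - 3}] = \frac{- 16 z^{2} - 36 z + 6}{12 z^{3} - 12 z^{2} + 3 z} = f(z).
F(3) = - \frac{10 \log{\left(\frac{5}{2} \right)}}{3} + \frac{16}{15} + 2 \log{\left(3 \right)}; F(1) = \frac{10 \log{\left(2 \right)}}{3} + \frac{16}{3}.
Integral = F(3) - F(1) = - \frac{64}{15} - \frac{10 \log{\left(\frac{5}{2} \right)}}{3} - \frac{10 \log{\left(2 \right)}}{3} + 2 \log{\left(3 \right)}.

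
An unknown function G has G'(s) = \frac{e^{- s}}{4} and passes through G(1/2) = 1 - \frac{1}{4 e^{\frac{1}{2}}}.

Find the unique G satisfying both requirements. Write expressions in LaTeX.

G(s) = \frac{\left(4 e^{s} - 1\right) e^{- s}}{4}

For G(s) to be correct, d/ds[G] must agree with the stated G'(s) identically.
A general antiderivative is - \frac{e^{- s}}{4} + C.
The condition gives C = 1 - \frac{1}{4 e^{\frac{1}{2}}} - (- \frac{1}{4 e^{\frac{1}{2}}}) = 1.
So G(s) = \frac{\left(4 e^{s} - 1\right) e^{- s}}{4}.
Check: d/ds[\frac{\left(4 e^{s} - 1\right) e^{- s}}{4}] = \frac{e^{- s}}{4} = G'(s).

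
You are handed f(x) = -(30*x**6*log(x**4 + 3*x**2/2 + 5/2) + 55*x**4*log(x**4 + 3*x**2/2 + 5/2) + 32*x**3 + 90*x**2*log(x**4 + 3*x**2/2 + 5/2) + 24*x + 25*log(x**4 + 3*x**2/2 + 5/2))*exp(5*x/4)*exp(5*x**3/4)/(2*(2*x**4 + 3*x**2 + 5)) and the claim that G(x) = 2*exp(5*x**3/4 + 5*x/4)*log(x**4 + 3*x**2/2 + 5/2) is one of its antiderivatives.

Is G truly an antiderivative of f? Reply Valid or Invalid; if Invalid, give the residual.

d/dx[G] = (30*x**6*exp(5*x/4)*exp(5*x**3/4)*log(x**4 + 3*x**2/2 + 5/2) + 55*x**4*exp(5*x/4)*exp(5*x**3/4)*log(x**4 + 3*x**2/2 + 5/2) + 32*x**3*exp(5*x/4)*exp(5*x**3/4) + 90*x**2*exp(5*x/4)*exp(5*x**3/4)*log(x**4 + 3*x**2/2 + 5/2) + 24*x*exp(5*x/4)*exp(5*x**3/4) + 25*exp(5*x/4)*exp(5*x**3/4)*log(x**4 + 3*x**2/2 + 5/2))/(4*x**4 + 6*x**2 + 10)
d/dx[G] - f(x) = (30*x**6*exp(5*x/4)*exp(5*x**3/4)*log(x**4 + 3*x**2/2 + 5/2) + 55*x**4*exp(5*x/4)*exp(5*x**3/4)*log(x**4 + 3*x**2/2 + 5/2) + 32*x**3*exp(5*x/4)*exp(5*x**3/4) + 90*x**2*exp(5*x/4)*exp(5*x**3/4)*log(x**4 + 3*x**2/2 + 5/2) + 24*x*exp(5*x/4)*exp(5*x**3/4) + 25*exp(5*x/4)*exp(5*x**3/4)*log(x**4 + 3*x**2/2 + 5/2))/(2*x**4 + 3*x**2 + 5) != 0.

Invalid: d/dx[G] - f = (30*x**6*exp(5*x/4)*exp(5*x**3/4)*log(x**4 + 3*x**2/2 + 5/2) + 55*x**4*exp(5*x/4)*exp(5*x**3/4)*log(x**4 + 3*x**2/2 + 5/2) + 32*x**3*exp(5*x/4)*exp(5*x**3/4) + 90*x**2*exp(5*x/4)*exp(5*x**3/4)*log(x**4 + 3*x**2/2 + 5/2) + 24*x*exp(5*x/4)*exp(5*x**3/4) + 25*exp(5*x/4)*exp(5*x**3/4)*log(x**4 + 3*x**2/2 + 5/2))/(2*x**4 + 3*x**2 + 5), which is not 0.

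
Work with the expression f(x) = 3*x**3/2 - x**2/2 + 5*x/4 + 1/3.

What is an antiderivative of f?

The integrand splits into summands that can be handled one at a time.
Check: d/dx[x*(9*x**3 - 4*x**2 + 15*x + 8)/24] = 3*x**3/2 - x**2/2 + 5*x/4 + 1/3 = f(x).

An antiderivative is F(x) = x*(9*x**3 - 4*x**2 + 15*x + 8)/24.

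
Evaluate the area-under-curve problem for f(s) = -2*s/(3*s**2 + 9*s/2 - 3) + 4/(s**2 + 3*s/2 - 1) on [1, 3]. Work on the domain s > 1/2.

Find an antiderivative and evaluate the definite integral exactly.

The denominator factors as 3*(s + 2)*(2*s - 1); partial fractions split f into directly integrable pieces: 44/(15*(2*s - 1)) - 32/(15*(s + 2)).
F(s) = 22*log(s - 1/2)/15 - 32*log(s + 2)/15 is an antiderivative of f.
Check: d/ds[22*log(s - 1/2)/15 - 32*log(s + 2)/15] = (24 - 4*s)/(6*s**2 + 9*s - 6), which equals f(s).
F(3) = -32*log(5)/15 + 22*log(5/2)/15; F(1) = -32*log(3)/15 - 22*log(2)/15.
Integral = F(3) - F(1) = -32*log(5)/15 + 22*log(2)/15 + 22*log(5/2)/15 + 32*log(3)/15.

Antiderivative: F(s) = 22*log(s - 1/2)/15 - 32*log(s + 2)/15; value = -32*log(5)/15 + 22*log(2)/15 + 22*log(5/2)/15 + 32*log(3)/15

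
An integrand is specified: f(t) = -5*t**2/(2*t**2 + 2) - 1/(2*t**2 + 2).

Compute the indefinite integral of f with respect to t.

Integrate term by term and add the pieces.
Check: d/dt[-(5*t - 4*atan(t))/2] = (-5*t**2 - 1)/(2*t**2 + 2), which equals f(t).

F(t) = -(5*t - 4*atan(t))/2 + C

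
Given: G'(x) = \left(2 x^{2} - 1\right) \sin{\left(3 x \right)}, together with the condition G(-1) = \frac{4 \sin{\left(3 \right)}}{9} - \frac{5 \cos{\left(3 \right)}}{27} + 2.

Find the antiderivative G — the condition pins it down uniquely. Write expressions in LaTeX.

G(x) = - \frac{18 x^{2} \cos{\left(3 x \right)} - 12 x \sin{\left(3 x \right)} - 13 \cos{\left(3 x \right)} - 54}{27}

For G(x) to be correct, d/dx[G] must agree with the stated G'(x) identically.
A general antiderivative is - \frac{2 x^{2} \cos{\left(3 x \right)}}{3} + \frac{4 x \sin{\left(3 x \right)}}{9} + \frac{13 \cos{\left(3 x \right)}}{27} + C.
The condition gives C = \frac{4 \sin{\left(3 \right)}}{9} - \frac{5 \cos{\left(3 \right)}}{27} + 2 - (\frac{4 \sin{\left(3 \right)}}{9} - \frac{5 \cos{\left(3 \right)}}{27}) = 2.
So G(x) = - \frac{18 x^{2} \cos{\left(3 x \right)} - 12 x \sin{\left(3 x \right)} - 13 \cos{\left(3 x \right)} - 54}{27}.
Check: d/dx[- \frac{18 x^{2} \cos{\left(3 x \right)} - 12 x \sin{\left(3 x \right)} - 13 \cos{\left(3 x \right)} - 54}{27}] = 2 x^{2} \sin{\left(3 x \right)} - \sin{\left(3 x \right)}, which equals G'(x).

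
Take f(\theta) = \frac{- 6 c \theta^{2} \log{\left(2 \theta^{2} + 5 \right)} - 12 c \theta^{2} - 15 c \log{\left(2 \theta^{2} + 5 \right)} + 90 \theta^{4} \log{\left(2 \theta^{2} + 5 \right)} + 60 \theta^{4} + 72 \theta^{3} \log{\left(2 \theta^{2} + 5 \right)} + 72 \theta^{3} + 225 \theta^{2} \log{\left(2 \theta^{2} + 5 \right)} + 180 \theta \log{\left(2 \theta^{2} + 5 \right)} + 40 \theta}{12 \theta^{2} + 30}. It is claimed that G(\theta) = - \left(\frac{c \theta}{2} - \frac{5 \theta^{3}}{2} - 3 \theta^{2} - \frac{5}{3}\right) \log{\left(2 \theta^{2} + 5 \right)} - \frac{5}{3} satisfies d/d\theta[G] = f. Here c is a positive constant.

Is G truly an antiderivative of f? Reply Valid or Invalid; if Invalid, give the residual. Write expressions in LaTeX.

Valid. The derivative of G reproduces f.

d/d\theta[G] = \frac{- 6 c \theta^{2} \log{\left(2 \theta^{2} + 5 \right)} - 12 c \theta^{2} - 15 c \log{\left(2 \theta^{2} + 5 \right)} + 90 \theta^{4} \log{\left(2 \theta^{2} + 5 \right)} + 60 \theta^{4} + 72 \theta^{3} \log{\left(2 \theta^{2} + 5 \right)} + 72 \theta^{3} + 225 \theta^{2} \log{\left(2 \theta^{2} + 5 \right)} + 180 \theta \log{\left(2 \theta^{2} + 5 \right)} + 40 \theta}{12 \theta^{2} + 30}
This equals f(\theta) exactly, so the claim holds.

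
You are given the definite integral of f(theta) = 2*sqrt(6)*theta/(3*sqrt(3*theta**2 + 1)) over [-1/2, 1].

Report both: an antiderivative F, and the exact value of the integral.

f matches the chain-rule pattern g'(h)*h' with inner function h(theta) = 2*theta**2 + 2/3; substituting u = h(theta) collapses the integral.
F(theta) = 2*sqrt(6)*sqrt(3*theta**2 + 1)/9 is an antiderivative of f.
Check: d/dtheta[2*sqrt(6)*sqrt(3*theta**2 + 1)/9] = 2*sqrt(6)*theta/(3*sqrt(3*theta**2 + 1)) = f(theta).
F(1) = 4*sqrt(6)/9; F(-1/2) = sqrt(42)/9.
Integral = F(1) - F(-1/2) = -sqrt(42)/9 + 4*sqrt(6)/9.

Antiderivative: F(theta) = 2*sqrt(6)*sqrt(3*theta**2 + 1)/9; value = -sqrt(42)/9 + 4*sqrt(6)/9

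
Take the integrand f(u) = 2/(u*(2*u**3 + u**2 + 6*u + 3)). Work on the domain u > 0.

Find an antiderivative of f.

Factor the denominator (u*(2*u + 1)*(u**2 + 3)) and decompose: f = -2*(u + 6)/(39*(u**2 + 3)) - 16/(13*(2*u + 1)) + 2/(3*u); each piece integrates to a log, atan, or power term.
Check: d/du[2*log(u)/3 - 8*log(u + 1/2)/13 - log(u**2 + 3)/39 - 4*sqrt(3)*atan(sqrt(3)*u/3)/39] = 2/(2*u**4 + u**3 + 6*u**2 + 3*u), which equals f(u).

An antiderivative is F(u) = 2*log(u)/3 - 8*log(u + 1/2)/13 - log(u**2 + 3)/39 - 4*sqrt(3)*atan(sqrt(3)*u/3)/39.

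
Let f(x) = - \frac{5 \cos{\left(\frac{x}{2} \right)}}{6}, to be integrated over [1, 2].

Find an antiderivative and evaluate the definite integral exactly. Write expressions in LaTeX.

Check any antiderivative F(x) by computing F'(x) and comparing it with f(x).
F(x) = - \frac{5 \sin{\left(\frac{x}{2} \right)}}{3} is an antiderivative of f.
Check: d/dx[- \frac{5 \sin{\left(\frac{x}{2} \right)}}{3}] = - \frac{5 \cos{\left(\frac{x}{2} \right)}}{6} = f(x).
F(2) = - \frac{5 \sin{\left(1 \right)}}{3}; F(1) = - \frac{5 \sin{\left(\frac{1}{2} \right)}}{3}.
Integral = F(2) - F(1) = - \frac{5 \sin{\left(1 \right)}}{3} + \frac{5 \sin{\left(\frac{1}{2} \right)}}{3}.

Antiderivative: F(x) = - \frac{5 \sin{\left(\frac{x}{2} \right)}}{3}; value = - \frac{5 \sin{\left(1 \right)}}{3} + \frac{5 \sin{\left(\frac{1}{2} \right)}}{3}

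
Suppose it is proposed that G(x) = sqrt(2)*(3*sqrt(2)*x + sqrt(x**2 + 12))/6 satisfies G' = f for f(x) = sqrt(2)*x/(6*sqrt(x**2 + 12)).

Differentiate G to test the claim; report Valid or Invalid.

Invalid: d/dx[G] - f = 1, which is not 0.

d/dx[G] = (sqrt(2)*x + 6*sqrt(x**2 + 12))/(6*sqrt(x**2 + 12))
d/dx[G] - f(x) = 1 != 0.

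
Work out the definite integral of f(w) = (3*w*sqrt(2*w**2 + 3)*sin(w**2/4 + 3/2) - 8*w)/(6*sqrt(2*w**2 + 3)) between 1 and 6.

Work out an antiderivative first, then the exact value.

Antiderivative: F(w) = (-2*sqrt(2*w**2 + 3) - 3*cos(w**2/4 + 3/2))/3; value = -10*sqrt(3)/3 + cos(7/4) - cos(21/2) + 2*sqrt(5)/3

A first test for any F(w): its w-derivative must equal f(w) identically.
F(w) = (-2*sqrt(2*w**2 + 3) - 3*cos(w**2/4 + 3/2))/3 is an antiderivative of f.
Check: d/dw[(-2*sqrt(2*w**2 + 3) - 3*cos(w**2/4 + 3/2))/3] = (3*w*sqrt(2*w**2 + 3)*sin(w**2/4 + 3/2) - 8*w)/(6*sqrt(2*w**2 + 3)) = f(w).
F(6) = -10*sqrt(3)/3 - cos(21/2); F(1) = -2*sqrt(5)/3 - cos(7/4).
Integral = F(6) - F(1) = -10*sqrt(3)/3 + cos(7/4) - cos(21/2) + 2*sqrt(5)/3.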